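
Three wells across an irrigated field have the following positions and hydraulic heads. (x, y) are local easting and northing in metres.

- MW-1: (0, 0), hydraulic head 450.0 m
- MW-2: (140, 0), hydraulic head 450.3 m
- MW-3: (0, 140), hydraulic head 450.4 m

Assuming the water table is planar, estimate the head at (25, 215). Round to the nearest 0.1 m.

450.7 m

∂h/∂x = (450.3 − 450.0) / (140 − 0) = +0.002143
∂h/∂y = (450.4 − 450.0) / (140 − 0) = +0.002857
h(25, 215) = 450.0 + (+0.002143)·(25) + (+0.002857)·(215) = 450.0 +0.054 +0.614 = 450.668 m.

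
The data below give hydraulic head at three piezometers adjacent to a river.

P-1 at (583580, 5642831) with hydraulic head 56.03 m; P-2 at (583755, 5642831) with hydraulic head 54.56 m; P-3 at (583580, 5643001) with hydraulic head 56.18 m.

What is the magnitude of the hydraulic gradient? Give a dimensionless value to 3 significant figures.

∂h/∂x = (54.56 − 56.03) / (583755 − 583580) = -0.008400
∂h/∂y = (56.18 − 56.03) / (5643001 − 5642831) = +0.0008824
|∇h| = √(-0.008400² + 0.0008824²) = 0.008446

0.00845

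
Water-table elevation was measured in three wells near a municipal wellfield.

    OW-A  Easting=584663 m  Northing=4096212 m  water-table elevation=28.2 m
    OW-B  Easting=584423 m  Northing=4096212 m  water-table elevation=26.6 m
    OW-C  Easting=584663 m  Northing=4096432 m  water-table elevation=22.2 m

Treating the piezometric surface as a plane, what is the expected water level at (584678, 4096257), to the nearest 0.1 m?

27.1 m

∂h/∂x = (26.6 − 28.2) / (584423 − 584663) = +0.006667
∂h/∂y = (22.2 − 28.2) / (4096432 − 4096212) = -0.02727
h(584678, 4096257) = 28.2 + (+0.006667)·(15) + (-0.02727)·(45) = 28.2 +0.100 -1.227 = 27.073 m.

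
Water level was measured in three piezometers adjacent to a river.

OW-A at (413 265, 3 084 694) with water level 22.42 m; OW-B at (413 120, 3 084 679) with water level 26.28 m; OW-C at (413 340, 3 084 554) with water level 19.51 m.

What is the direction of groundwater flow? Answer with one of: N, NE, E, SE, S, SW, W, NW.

E

With h = a·x + b·y + c and OW-A as origin, the differences give:
  (-145)·a + (-15)·b = +3.86
  75·a + (-140)·b = -2.91
Eliminate b (×(-140) and ×(-15), subtract): 21425·a = -584.050 → a = ∂h/∂x = -0.02726
Back-substitute: b = ∂h/∂y = +0.006182.
Flow = −∇h = (+0.02726 east, -0.006182 north), which points east.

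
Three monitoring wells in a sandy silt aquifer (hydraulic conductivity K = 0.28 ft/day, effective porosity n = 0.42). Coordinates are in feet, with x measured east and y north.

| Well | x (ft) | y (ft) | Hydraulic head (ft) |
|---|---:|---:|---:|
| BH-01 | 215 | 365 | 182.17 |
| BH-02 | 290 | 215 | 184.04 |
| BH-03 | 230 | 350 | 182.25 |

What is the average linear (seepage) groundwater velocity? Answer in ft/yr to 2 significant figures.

Taking BH-01 as reference: BH-02−BH-01 = (75, -150, +1.87); BH-03−BH-01 = (15, -15, +0.08).
Solve a·Δx + b·Δy = Δh: det = 75·(-15) − 15·(-150) = 1125.
∂h/∂x = [(+1.87)·(-15) − (+0.08)·(-150)] / 1125 = -0.01427
∂h/∂y = [75·(+0.08) − 15·(+1.87)] / 1125 = -0.01960
|∇h| = √(-0.01427² + -0.01960²) = 0.02424
Seepage velocity v = K·i/n = 0.28 × 0.02424 / 0.42 = 0.01616 ft/day = 5.902 ft/yr.

5.9 ft/yr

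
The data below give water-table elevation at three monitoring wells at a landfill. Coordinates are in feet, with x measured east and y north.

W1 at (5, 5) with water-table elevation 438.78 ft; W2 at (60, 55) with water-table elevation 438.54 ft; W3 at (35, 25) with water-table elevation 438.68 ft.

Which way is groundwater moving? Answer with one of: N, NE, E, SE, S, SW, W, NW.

With h = a·x + b·y + c and W1 as origin, the differences give:
  55·a + 50·b = -0.24
  30·a + 20·b = -0.10
Eliminate b (×20 and ×50, subtract): -400·a = 0.200 → a = ∂h/∂x = -0.0005000
Back-substitute: b = ∂h/∂y = -0.004250.
Flow = −∇h = (+0.0005000 east, +0.004250 north), which points north.

N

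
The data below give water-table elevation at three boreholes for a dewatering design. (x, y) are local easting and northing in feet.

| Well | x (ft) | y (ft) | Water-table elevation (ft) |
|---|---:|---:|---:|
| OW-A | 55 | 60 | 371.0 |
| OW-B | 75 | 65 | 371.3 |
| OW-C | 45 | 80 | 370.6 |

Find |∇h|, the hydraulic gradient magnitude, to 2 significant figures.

With h = a·x + b·y + c and OW-A as origin, the differences give:
  20·a + 5·b = +0.3
  (-10)·a + 20·b = -0.4
Eliminate b (×20 and ×5, subtract): 450·a = 8.00 → a = ∂h/∂x = +0.01778
Back-substitute: b = ∂h/∂y = -0.01111.
|∇h| = √(0.01778² + -0.01111²) = 0.02097

0.021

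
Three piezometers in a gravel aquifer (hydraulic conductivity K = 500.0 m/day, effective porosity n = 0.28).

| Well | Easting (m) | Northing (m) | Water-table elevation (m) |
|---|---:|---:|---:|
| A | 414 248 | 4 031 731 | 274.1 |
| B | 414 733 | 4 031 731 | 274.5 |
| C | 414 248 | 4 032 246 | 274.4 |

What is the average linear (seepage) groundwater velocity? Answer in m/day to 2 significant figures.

∂h/∂x = (274.5 − 274.1) / (414733 − 414248) = +0.0008247
∂h/∂y = (274.4 − 274.1) / (4032246 − 4031731) = +0.0005825
|∇h| = √(0.0008247² + 0.0005825²) = 0.00101
Seepage velocity v = K·i/n = 500.0 × 0.00101 / 0.28 = 1.804 m/day.

1.8 m/day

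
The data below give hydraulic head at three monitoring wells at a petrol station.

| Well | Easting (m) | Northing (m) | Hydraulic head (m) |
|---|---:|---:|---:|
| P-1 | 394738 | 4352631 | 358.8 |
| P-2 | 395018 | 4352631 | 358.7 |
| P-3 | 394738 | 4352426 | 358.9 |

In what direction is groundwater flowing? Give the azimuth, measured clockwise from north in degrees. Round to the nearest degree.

∂h/∂x = (358.7 − 358.8) / (395018 − 394738) = -0.0003571
∂h/∂y = (358.9 − 358.8) / (4352426 − 4352631) = -0.0004878
Flow direction (−∇h) has components (+0.0003571 E, +0.0004878 N).
Azimuth = atan2(E, N) = atan2(+0.0003571, +0.0004878) = 36.2° ≈ 036°.

036°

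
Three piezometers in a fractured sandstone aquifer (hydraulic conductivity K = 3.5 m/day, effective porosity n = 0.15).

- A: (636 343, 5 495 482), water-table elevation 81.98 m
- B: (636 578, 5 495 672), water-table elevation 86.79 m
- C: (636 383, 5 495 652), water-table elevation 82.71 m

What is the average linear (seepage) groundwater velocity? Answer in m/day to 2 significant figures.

Taking A as reference: B−A = (235, 190, +4.81); C−A = (40, 170, +0.73).
Solve a·Δx + b·Δy = Δh: det = 235·170 − 40·190 = 32350.
∂h/∂x = [(+4.81)·170 − (+0.73)·190] / 32350 = +0.02099
∂h/∂y = [235·(+0.73) − 40·(+4.81)] / 32350 = -0.0006445
|∇h| = √(0.02099² + -0.0006445²) = 0.021
Seepage velocity v = K·i/n = 3.5 × 0.021 / 0.15 = 0.49 m/day.

0.49 m/day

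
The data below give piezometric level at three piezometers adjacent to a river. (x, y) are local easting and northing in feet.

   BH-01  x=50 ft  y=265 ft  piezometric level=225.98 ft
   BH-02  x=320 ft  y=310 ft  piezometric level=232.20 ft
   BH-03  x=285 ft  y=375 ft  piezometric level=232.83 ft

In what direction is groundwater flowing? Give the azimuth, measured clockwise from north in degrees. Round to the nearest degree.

224°

With h = a·x + b·y + c and BH-01 as origin, the differences give:
  270·a + 45·b = +6.22
  235·a + 110·b = +6.85
Eliminate b (×110 and ×45, subtract): 19125·a = 375.950 → a = ∂h/∂x = +0.01966
Back-substitute: b = ∂h/∂y = +0.02028.
Flow direction (−∇h) has components (-0.01966 E, -0.02028 N).
Azimuth = atan2(E, N) = atan2(-0.01966, -0.02028) = 224.1° ≈ 224°.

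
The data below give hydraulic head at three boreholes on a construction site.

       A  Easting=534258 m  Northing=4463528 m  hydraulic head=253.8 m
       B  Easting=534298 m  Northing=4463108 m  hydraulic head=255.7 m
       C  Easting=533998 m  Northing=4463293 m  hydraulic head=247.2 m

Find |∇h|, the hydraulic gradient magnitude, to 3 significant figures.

0.0272

With h = a·x + b·y + c and A as origin, the differences give:
  40·a + (-420)·b = +1.9
  (-260)·a + (-235)·b = -6.6
Eliminate b (×(-235) and ×(-420), subtract): -118600·a = -3218.50 → a = ∂h/∂x = +0.02714
Back-substitute: b = ∂h/∂y = -0.001939.
|∇h| = √(0.02714² + -0.001939²) = 0.02721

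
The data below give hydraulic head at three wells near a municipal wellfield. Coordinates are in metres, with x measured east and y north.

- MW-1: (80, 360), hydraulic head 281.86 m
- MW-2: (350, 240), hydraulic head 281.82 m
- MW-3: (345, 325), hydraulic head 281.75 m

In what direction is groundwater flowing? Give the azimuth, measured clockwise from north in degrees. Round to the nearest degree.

032°

Differences from MW-1: to MW-2 (Δx, Δy, Δh) = (270, -120, -0.04); to MW-3 = (265, -35, -0.11).
Determinant of the coordinate differences = 270·(-35) − 265·(-120) = 22350.
∂h/∂x = [(-0.04)·(-35) − (-0.11)·(-120)] / 22350 = -0.0005280
∂h/∂y = [270·(-0.11) − 265·(-0.04)] / 22350 = -0.0008546
Flow direction (−∇h) has components (+0.0005280 E, +0.0008546 N).
Azimuth = atan2(E, N) = atan2(+0.0005280, +0.0008546) = 31.7° ≈ 032°.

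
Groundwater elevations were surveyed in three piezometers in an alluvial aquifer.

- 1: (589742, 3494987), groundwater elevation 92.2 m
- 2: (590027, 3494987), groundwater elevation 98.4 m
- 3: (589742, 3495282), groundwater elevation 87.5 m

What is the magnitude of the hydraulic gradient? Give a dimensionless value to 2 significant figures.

0.027

∂h/∂x = (98.4 − 92.2) / (590027 − 589742) = +0.02175
∂h/∂y = (87.5 − 92.2) / (3495282 − 3494987) = -0.01593
|∇h| = √(0.02175² + -0.01593²) = 0.02696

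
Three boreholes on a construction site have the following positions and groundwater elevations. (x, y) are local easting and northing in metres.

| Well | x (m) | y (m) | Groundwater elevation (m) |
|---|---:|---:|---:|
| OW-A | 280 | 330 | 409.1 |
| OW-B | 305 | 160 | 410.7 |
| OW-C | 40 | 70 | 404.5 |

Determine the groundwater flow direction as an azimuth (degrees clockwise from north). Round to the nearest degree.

283°

Taking OW-A as reference: OW-B−OW-A = (25, -170, +1.6); OW-C−OW-A = (-240, -260, -4.6).
Determinant of the coordinate differences = 25·(-260) − (-240)·(-170) = -47300.
∂h/∂x = [(+1.6)·(-260) − (-4.6)·(-170)] / -47300 = +0.02533
∂h/∂y = [25·(-4.6) − (-240)·(+1.6)] / -47300 = -0.005687
Flow direction (−∇h) has components (-0.02533 E, +0.005687 N).
Azimuth = atan2(E, N) = atan2(-0.02533, +0.005687) = 282.7° ≈ 283°.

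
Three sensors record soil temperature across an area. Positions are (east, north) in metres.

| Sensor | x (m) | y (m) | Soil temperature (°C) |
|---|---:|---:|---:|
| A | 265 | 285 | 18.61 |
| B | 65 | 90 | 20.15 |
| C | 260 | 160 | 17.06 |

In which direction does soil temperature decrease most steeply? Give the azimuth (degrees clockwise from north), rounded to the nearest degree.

Three-point gradient (reference A): Δ to B = (-200, -195, +1.54), Δ to C = (-5, -125, -1.55).
∂T/∂x = -0.02059, ∂T/∂y = +0.01322 (det = 24025).
Steepest decrease is along −∇f: components (+0.02059 E, -0.01322 N).
Azimuth = atan2(+0.02059, -0.01322) = 122.7° ≈ 123°.

123°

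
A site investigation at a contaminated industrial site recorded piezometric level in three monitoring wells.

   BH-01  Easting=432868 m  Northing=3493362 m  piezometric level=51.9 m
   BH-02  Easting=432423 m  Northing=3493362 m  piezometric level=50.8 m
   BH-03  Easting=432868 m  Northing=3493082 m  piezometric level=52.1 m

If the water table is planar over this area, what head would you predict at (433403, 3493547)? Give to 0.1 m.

∂h/∂x = (50.8 − 51.9) / (432423 − 432868) = +0.002472
∂h/∂y = (52.1 − 51.9) / (3493082 − 3493362) = -0.0007143
h(433403, 3493547) = 51.9 + (+0.002472)·(535) + (-0.0007143)·(185) = 51.9 +1.322 -0.132 = 53.090 m.

53.1 m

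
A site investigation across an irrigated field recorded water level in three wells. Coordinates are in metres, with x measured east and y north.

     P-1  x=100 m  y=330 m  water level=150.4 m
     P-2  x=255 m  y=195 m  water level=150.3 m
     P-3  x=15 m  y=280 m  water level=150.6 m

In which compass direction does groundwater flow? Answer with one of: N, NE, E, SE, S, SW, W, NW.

NE

With h = a·x + b·y + c and P-1 as origin, the differences give:
  155·a + (-135)·b = -0.1
  (-85)·a + (-50)·b = +0.2
Eliminate b (×(-50) and ×(-135), subtract): -19225·a = 32.00 → a = ∂h/∂x = -0.001664
Back-substitute: b = ∂h/∂y = -0.001170.
Flow = −∇h = (+0.001664 east, +0.001170 north), which points northeast.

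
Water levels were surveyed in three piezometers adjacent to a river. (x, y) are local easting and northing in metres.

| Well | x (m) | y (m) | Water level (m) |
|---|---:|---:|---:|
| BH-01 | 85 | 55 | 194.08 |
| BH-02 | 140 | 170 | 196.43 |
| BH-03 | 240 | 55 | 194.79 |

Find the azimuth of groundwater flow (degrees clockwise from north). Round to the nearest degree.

Taking BH-01 as reference: BH-02−BH-01 = (55, 115, +2.35); BH-03−BH-01 = (155, 0, +0.71).
Solve a·Δx + b·Δy = Δh: det = 55·0 − 155·115 = -17825.
∂h/∂x = [(+2.35)·0 − (+0.71)·115] / -17825 = +0.004581
∂h/∂y = [55·(+0.71) − 155·(+2.35)] / -17825 = +0.01824
Flow direction (−∇h) has components (-0.004581 E, -0.01824 N).
Azimuth = atan2(E, N) = atan2(-0.004581, -0.01824) = 194.1° ≈ 194°.

194°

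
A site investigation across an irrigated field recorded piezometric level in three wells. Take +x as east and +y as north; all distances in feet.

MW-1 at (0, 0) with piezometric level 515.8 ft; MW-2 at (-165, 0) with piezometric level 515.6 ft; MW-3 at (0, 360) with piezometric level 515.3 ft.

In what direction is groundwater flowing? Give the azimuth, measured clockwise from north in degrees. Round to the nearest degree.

319°

∂h/∂x = (515.6 − 515.8) / (-165 − 0) = +0.001212
∂h/∂y = (515.3 − 515.8) / (360 − 0) = -0.001389
Flow direction (−∇h) has components (-0.001212 E, +0.001389 N).
Azimuth = atan2(E, N) = atan2(-0.001212, +0.001389) = 318.9° ≈ 319°.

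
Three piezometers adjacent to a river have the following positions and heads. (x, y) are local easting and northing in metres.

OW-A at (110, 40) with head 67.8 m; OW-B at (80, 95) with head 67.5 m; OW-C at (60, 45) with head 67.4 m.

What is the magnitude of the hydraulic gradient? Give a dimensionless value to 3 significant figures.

0.00797

With h = a·x + b·y + c and OW-A as origin, the differences give:
  (-30)·a + 55·b = -0.3
  (-50)·a + 5·b = -0.4
Eliminate b (×5 and ×55, subtract): 2600·a = 20.50 → a = ∂h/∂x = +0.007885
Back-substitute: b = ∂h/∂y = -0.001154.
|∇h| = √(0.007885² + -0.001154²) = 0.007969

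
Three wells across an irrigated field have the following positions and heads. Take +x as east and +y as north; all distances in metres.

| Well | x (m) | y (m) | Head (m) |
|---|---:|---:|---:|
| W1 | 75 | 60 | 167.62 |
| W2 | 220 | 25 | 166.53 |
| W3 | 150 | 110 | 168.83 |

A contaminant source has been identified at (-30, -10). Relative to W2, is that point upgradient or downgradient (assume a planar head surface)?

downgradient

Differences from W1: to W2 (Δx, Δy, Δh) = (145, -35, -1.09); to W3 = (75, 50, +1.21).
Determinant of the coordinate differences = 145·50 − 75·(-35) = 9875.
∂h/∂x = [(-1.09)·50 − (+1.21)·(-35)] / 9875 = -0.001230
∂h/∂y = [145·(+1.21) − 75·(-1.09)] / 9875 = +0.02605
Head at (-30, -10) = 167.62 + (-0.001230)·(-105) + (+0.02605)·(-70) = 165.93 m.
That is lower than the 166.53 m at W2, so the point is downgradient.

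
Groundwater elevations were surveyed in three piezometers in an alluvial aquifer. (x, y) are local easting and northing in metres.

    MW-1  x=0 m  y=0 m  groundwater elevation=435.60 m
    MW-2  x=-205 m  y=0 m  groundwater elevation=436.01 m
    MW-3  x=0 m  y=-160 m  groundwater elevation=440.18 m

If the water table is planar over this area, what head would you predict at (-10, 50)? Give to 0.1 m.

∂h/∂x = (436.01 − 435.60) / (-205 − 0) = -0.002000
∂h/∂y = (440.18 − 435.60) / (-160 − 0) = -0.02862
h(-10, 50) = 435.60 + (-0.002000)·(-10) + (-0.02862)·(50) = 435.60 +0.020 -1.431 = 434.189 m.

434.2 m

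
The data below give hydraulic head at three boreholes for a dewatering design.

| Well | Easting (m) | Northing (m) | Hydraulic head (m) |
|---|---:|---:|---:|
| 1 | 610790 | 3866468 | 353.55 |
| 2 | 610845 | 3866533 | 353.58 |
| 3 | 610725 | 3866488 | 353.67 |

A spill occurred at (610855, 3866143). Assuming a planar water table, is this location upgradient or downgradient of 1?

Taking 1 as reference: 2−1 = (55, 65, +0.03); 3−1 = (-65, 20, +0.12).
Solve a·Δx + b·Δy = Δh: det = 55·20 − (-65)·65 = 5325.
∂h/∂x = [(+0.03)·20 − (+0.12)·65] / 5325 = -0.001352
∂h/∂y = [55·(+0.12) − (-65)·(+0.03)] / 5325 = +0.001606
Head at (610855, 3866143) = 353.55 + (-0.001352)·(65) + (+0.001606)·(-325) = 352.94 m.
That is lower than the 353.55 m at 1, so the point is downgradient.

downgradient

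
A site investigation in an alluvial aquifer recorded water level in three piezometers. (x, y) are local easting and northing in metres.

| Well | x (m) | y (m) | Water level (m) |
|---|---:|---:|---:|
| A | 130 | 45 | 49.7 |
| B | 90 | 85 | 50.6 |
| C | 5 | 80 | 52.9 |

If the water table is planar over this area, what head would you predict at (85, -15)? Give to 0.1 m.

51.2 m

Three-point gradient (reference A): Δ to B = (-40, 40, +0.9), Δ to C = (-125, 35, +3.2).
∂h/∂x = -0.02681, ∂h/∂y = -0.004306 (det = 3600).
h(85, -15) = 49.7 + (-0.02681)·(-45) + (-0.004306)·(-60) = 49.7 +1.206 +0.258 = 51.165 m.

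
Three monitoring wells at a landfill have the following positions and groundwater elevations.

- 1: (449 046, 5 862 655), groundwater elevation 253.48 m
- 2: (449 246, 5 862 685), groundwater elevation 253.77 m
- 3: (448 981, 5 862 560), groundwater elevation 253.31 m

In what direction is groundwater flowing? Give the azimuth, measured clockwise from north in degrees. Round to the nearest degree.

236°

Three-point gradient (reference 1): Δ to 2 = (200, 30, +0.29), Δ to 3 = (-65, -95, -0.17).
∂h/∂x = +0.001317, ∂h/∂y = +0.0008886 (det = -17050).
Flow direction (−∇h) has components (-0.001317 E, -0.0008886 N).
Azimuth = atan2(E, N) = atan2(-0.001317, -0.0008886) = 236.0° ≈ 236°.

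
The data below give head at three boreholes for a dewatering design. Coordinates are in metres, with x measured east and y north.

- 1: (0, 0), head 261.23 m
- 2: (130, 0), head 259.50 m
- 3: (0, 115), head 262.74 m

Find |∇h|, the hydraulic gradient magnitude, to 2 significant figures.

∂h/∂x = (259.50 − 261.23) / (130 − 0) = -0.01331
∂h/∂y = (262.74 − 261.23) / (115 − 0) = +0.01313
|∇h| = √(-0.01331² + 0.01313²) = 0.0187

0.019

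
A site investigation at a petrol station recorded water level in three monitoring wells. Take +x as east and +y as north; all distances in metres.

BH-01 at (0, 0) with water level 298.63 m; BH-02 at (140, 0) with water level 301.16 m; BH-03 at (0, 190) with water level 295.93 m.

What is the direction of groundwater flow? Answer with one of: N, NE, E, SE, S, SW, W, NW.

∂h/∂x = (301.16 − 298.63) / (140 − 0) = +0.01807
∂h/∂y = (295.93 − 298.63) / (190 − 0) = -0.01421
Flow = −∇h = (-0.01807 east, +0.01421 north), which points northwest.

NW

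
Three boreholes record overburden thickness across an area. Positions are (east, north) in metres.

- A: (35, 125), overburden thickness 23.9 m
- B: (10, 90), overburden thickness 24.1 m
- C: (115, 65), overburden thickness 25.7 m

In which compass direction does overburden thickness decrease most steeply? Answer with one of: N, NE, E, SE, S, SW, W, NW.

Taking A as reference: B−A = (-25, -35, +0.2); C−A = (80, -60, +1.8).
Solve a·Δx + b·Δy = Δd: det = (-25)·(-60) − 80·(-35) = 4300.
∂d/∂x = [(+0.2)·(-60) − (+1.8)·(-35)] / 4300 = +0.01186
∂d/∂y = [(-25)·(+1.8) − 80·(+0.2)] / 4300 = -0.01419
Steepest decrease is along −∇f = (-0.01186 E, +0.01419 N) → northwest.

NW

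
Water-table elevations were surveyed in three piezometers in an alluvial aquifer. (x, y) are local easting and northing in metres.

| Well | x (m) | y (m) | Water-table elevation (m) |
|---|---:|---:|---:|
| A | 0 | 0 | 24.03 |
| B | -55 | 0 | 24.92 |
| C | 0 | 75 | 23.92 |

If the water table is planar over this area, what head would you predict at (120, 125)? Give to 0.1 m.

21.9 m

∂h/∂x = (24.92 − 24.03) / (-55 − 0) = -0.01618
∂h/∂y = (23.92 − 24.03) / (75 − 0) = -0.001467
h(120, 125) = 24.03 + (-0.01618)·(120) + (-0.001467)·(125) = 24.03 -1.942 -0.183 = 21.905 m.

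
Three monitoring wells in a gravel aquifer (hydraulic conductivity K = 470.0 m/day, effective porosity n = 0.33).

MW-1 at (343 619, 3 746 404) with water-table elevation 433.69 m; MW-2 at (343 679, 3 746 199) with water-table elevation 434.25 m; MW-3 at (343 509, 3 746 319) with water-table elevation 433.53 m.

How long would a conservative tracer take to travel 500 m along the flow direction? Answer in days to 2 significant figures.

100 days

Taking MW-1 as reference: MW-2−MW-1 = (60, -205, +0.56); MW-3−MW-1 = (-110, -85, -0.16).
Determinant of the coordinate differences = 60·(-85) − (-110)·(-205) = -27650.
∂h/∂x = [(+0.56)·(-85) − (-0.16)·(-205)] / -27650 = +0.002908
∂h/∂y = [60·(-0.16) − (-110)·(+0.56)] / -27650 = -0.001881
|∇h| = √(0.002908² + -0.001881²) = 0.003463
Seepage velocity v = K·i/n = 470.0 × 0.003463 / 0.33 = 4.932 m/day.
t = 500 / 4.932 = 101.4 days.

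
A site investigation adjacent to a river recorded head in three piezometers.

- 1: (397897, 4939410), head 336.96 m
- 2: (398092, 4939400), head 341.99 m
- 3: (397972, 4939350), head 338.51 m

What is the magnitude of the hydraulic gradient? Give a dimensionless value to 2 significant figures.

0.027

With h = a·x + b·y + c and 1 as origin, the differences give:
  195·a + (-10)·b = +5.03
  75·a + (-60)·b = +1.55
Eliminate b (×(-60) and ×(-10), subtract): -10950·a = -286.300 → a = ∂h/∂x = +0.02615
Back-substitute: b = ∂h/∂y = +0.006849.
|∇h| = √(0.02615² + 0.006849²) = 0.02703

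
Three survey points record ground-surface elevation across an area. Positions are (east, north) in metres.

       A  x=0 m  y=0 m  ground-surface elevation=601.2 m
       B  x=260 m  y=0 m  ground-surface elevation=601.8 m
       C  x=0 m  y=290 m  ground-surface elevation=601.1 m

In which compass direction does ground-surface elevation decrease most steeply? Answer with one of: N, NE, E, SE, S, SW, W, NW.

W

∂z/∂x = (601.8 − 601.2) / (260 − 0) = +0.002308
∂z/∂y = (601.1 − 601.2) / (290 − 0) = -0.0003448
Steepest decrease is along −∇f = (-0.002308 E, +0.0003448 N) → west.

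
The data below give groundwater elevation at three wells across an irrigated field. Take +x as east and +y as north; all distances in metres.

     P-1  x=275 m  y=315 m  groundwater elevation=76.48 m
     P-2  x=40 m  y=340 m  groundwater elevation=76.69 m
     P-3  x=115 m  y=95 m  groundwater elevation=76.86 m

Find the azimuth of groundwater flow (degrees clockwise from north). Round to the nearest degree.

045°

Differences from P-1: to P-2 (Δx, Δy, Δh) = (-235, 25, +0.21); to P-3 = (-160, -220, +0.38).
Determinant of the coordinate differences = (-235)·(-220) − (-160)·25 = 55700.
∂h/∂x = [(+0.21)·(-220) − (+0.38)·25] / 55700 = -0.0010000
∂h/∂y = [(-235)·(+0.38) − (-160)·(+0.21)] / 55700 = -0.0010000
Flow direction (−∇h) has components (+0.0010000 E, +0.0010000 N).
Azimuth = atan2(E, N) = atan2(+0.0010000, +0.0010000) = 45.0° ≈ 045°.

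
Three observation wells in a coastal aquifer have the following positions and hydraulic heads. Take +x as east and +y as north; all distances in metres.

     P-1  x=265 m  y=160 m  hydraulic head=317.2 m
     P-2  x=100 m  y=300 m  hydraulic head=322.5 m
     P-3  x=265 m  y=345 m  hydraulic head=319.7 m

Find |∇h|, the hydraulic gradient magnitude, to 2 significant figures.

0.025

Taking P-1 as reference: P-2−P-1 = (-165, 140, +5.3); P-3−P-1 = (0, 185, +2.5).
Determinant of the coordinate differences = (-165)·185 − 0·140 = -30525.
∂h/∂x = [(+5.3)·185 − (+2.5)·140] / -30525 = -0.02066
∂h/∂y = [(-165)·(+2.5) − 0·(+5.3)] / -30525 = +0.01351
|∇h| = √(-0.02066² + 0.01351²) = 0.02469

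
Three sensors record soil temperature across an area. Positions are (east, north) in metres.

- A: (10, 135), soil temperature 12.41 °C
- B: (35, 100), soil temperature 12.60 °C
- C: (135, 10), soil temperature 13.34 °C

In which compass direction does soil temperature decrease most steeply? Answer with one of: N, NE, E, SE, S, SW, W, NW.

Taking A as reference: B−A = (25, -35, +0.19); C−A = (125, -125, +0.93).
Determinant of the coordinate differences = 25·(-125) − 125·(-35) = 1250.
∂T/∂x = [(+0.19)·(-125) − (+0.93)·(-35)] / 1250 = +0.007040
∂T/∂y = [25·(+0.93) − 125·(+0.19)] / 1250 = -0.0004000
Steepest decrease is along −∇f = (-0.007040 E, +0.0004000 N) → west.

W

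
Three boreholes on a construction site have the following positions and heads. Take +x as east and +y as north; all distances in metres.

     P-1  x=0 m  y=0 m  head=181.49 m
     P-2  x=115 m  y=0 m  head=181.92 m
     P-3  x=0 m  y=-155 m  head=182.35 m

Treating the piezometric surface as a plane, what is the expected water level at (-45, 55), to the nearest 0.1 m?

∂h/∂x = (181.92 − 181.49) / (115 − 0) = +0.003739
∂h/∂y = (182.35 − 181.49) / (-155 − 0) = -0.005548
h(-45, 55) = 181.49 + (+0.003739)·(-45) + (-0.005548)·(55) = 181.49 -0.168 -0.305 = 181.017 m.

181.0 m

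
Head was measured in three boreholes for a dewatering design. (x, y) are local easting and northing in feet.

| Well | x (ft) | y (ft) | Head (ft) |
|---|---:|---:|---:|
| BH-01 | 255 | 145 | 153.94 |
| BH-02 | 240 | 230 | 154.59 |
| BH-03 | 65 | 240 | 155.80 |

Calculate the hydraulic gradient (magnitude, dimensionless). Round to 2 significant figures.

0.0092

Three-point gradient (reference BH-01): Δ to BH-02 = (-15, 85, +0.65), Δ to BH-03 = (-190, 95, +1.86).
∂h/∂x = -0.006543, ∂h/∂y = +0.006492 (det = 14725).
|∇h| = √(-0.006543² + 0.006492²) = 0.009217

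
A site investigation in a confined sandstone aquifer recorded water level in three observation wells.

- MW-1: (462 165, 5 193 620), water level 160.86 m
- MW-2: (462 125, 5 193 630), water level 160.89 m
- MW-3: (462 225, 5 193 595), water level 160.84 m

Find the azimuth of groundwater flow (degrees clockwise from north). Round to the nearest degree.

029°

Differences from MW-1: to MW-2 (Δx, Δy, Δh) = (-40, 10, +0.03); to MW-3 = (60, -25, -0.02).
Solve a·Δx + b·Δy = Δh: det = (-40)·(-25) − 60·10 = 400.
∂h/∂x = [(+0.03)·(-25) − (-0.02)·10] / 400 = -0.001375
∂h/∂y = [(-40)·(-0.02) − 60·(+0.03)] / 400 = -0.002500
Flow direction (−∇h) has components (+0.001375 E, +0.002500 N).
Azimuth = atan2(E, N) = atan2(+0.001375, +0.002500) = 28.8° ≈ 029°.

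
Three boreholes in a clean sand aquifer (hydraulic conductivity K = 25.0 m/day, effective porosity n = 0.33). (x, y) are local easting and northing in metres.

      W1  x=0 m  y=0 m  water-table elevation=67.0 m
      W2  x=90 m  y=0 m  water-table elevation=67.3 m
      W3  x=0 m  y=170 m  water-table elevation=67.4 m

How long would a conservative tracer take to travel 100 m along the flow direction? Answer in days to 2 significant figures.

320 days

∂h/∂x = (67.3 − 67.0) / (90 − 0) = +0.003333
∂h/∂y = (67.4 − 67.0) / (170 − 0) = +0.002353
|∇h| = √(0.003333² + 0.002353²) = 0.00408
Seepage velocity v = K·i/n = 25.0 × 0.00408 / 0.33 = 0.3091 m/day.
t = 100 / 0.3091 = 323.5 days.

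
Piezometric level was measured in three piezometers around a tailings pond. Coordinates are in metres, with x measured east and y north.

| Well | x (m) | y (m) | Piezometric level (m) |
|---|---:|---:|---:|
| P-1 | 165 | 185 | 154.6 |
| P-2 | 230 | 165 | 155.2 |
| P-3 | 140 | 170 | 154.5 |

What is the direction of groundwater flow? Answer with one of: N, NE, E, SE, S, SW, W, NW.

NW

Taking P-1 as reference: P-2−P-1 = (65, -20, +0.6); P-3−P-1 = (-25, -15, -0.1).
Determinant of the coordinate differences = 65·(-15) − (-25)·(-20) = -1475.
∂h/∂x = [(+0.6)·(-15) − (-0.1)·(-20)] / -1475 = +0.007458
∂h/∂y = [65·(-0.1) − (-25)·(+0.6)] / -1475 = -0.005763
Flow = −∇h = (-0.007458 east, +0.005763 north), which points northwest.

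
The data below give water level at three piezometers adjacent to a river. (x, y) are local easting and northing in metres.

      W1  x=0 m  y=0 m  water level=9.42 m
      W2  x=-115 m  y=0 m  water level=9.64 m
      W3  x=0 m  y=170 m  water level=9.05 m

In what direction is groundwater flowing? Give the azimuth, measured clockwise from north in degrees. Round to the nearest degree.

∂h/∂x = (9.64 − 9.42) / (-115 − 0) = -0.001913
∂h/∂y = (9.05 − 9.42) / (170 − 0) = -0.002176
Flow direction (−∇h) has components (+0.001913 E, +0.002176 N).
Azimuth = atan2(E, N) = atan2(+0.001913, +0.002176) = 41.3° ≈ 041°.

041°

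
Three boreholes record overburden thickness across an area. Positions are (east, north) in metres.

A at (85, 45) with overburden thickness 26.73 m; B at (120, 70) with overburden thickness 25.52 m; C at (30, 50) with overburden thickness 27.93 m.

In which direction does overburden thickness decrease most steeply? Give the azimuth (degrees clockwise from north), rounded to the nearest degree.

With d = a·x + b·y + c and A as origin, the differences give:
  35·a + 25·b = -1.21
  (-55)·a + 5·b = +1.20
Eliminate b (×5 and ×25, subtract): 1550·a = -36.050 → a = ∂d/∂x = -0.02326
Back-substitute: b = ∂d/∂y = -0.01584.
Steepest decrease is along −∇f: components (+0.02326 E, +0.01584 N).
Azimuth = atan2(+0.02326, +0.01584) = 55.7° ≈ 056°.

056°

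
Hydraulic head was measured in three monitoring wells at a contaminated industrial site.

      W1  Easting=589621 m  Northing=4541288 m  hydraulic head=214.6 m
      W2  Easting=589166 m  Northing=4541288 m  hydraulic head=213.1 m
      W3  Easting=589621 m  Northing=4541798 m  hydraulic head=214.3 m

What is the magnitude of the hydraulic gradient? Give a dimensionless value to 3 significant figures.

0.00335

∂h/∂x = (213.1 − 214.6) / (589166 − 589621) = +0.003297
∂h/∂y = (214.3 − 214.6) / (4541798 − 4541288) = -0.0005882
|∇h| = √(0.003297² + -0.0005882²) = 0.003349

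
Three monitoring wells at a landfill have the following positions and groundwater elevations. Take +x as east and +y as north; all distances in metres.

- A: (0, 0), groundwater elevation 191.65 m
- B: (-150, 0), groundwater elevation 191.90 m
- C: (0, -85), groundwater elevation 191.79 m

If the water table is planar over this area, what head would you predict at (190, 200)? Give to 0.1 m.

∂h/∂x = (191.90 − 191.65) / (-150 − 0) = -0.001667
∂h/∂y = (191.79 − 191.65) / (-85 − 0) = -0.001647
h(190, 200) = 191.65 + (-0.001667)·(190) + (-0.001647)·(200) = 191.65 -0.317 -0.329 = 191.004 m.

191.0 m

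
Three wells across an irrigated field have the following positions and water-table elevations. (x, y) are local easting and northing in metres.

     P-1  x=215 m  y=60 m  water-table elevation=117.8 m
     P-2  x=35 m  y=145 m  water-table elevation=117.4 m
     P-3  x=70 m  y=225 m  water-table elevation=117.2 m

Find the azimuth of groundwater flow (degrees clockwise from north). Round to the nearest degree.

343°

Taking P-1 as reference: P-2−P-1 = (-180, 85, -0.4); P-3−P-1 = (-145, 165, -0.6).
Determinant of the coordinate differences = (-180)·165 − (-145)·85 = -17375.
∂h/∂x = [(-0.4)·165 − (-0.6)·85] / -17375 = +0.0008633
∂h/∂y = [(-180)·(-0.6) − (-145)·(-0.4)] / -17375 = -0.002878
Flow direction (−∇h) has components (-0.0008633 E, +0.002878 N).
Azimuth = atan2(E, N) = atan2(-0.0008633, +0.002878) = 343.3° ≈ 343°.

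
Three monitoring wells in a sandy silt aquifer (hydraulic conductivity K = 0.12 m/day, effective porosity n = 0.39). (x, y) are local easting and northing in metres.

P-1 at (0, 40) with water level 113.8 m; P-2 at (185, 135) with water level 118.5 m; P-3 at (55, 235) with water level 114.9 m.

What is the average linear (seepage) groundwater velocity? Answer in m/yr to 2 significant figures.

Taking P-1 as reference: P-2−P-1 = (185, 95, +4.7); P-3−P-1 = (55, 195, +1.1).
Determinant of the coordinate differences = 185·195 − 55·95 = 30850.
∂h/∂x = [(+4.7)·195 − (+1.1)·95] / 30850 = +0.02632
∂h/∂y = [185·(+1.1) − 55·(+4.7)] / 30850 = -0.001783
|∇h| = √(0.02632² + -0.001783²) = 0.02638
Seepage velocity v = K·i/n = 0.12 × 0.02638 / 0.39 = 0.008117 m/day = 2.965 m/yr.

3.0 m/yr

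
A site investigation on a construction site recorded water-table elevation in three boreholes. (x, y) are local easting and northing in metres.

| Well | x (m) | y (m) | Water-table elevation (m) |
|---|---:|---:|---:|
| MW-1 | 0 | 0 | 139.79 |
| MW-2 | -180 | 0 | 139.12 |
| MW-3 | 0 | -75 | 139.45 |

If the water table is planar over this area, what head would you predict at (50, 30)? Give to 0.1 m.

140.1 m

∂h/∂x = (139.12 − 139.79) / (-180 − 0) = +0.003722
∂h/∂y = (139.45 − 139.79) / (-75 − 0) = +0.004533
h(50, 30) = 139.79 + (+0.003722)·(50) + (+0.004533)·(30) = 139.79 +0.186 +0.136 = 140.112 m.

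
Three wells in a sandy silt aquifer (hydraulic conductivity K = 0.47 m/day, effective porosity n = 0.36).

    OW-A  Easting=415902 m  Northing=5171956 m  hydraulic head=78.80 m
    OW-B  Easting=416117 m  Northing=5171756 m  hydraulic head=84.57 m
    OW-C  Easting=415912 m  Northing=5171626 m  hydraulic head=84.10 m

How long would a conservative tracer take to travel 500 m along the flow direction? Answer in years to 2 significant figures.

With h = a·x + b·y + c and OW-A as origin, the differences give:
  215·a + (-200)·b = +5.77
  10·a + (-330)·b = +5.30
Eliminate b (×(-330) and ×(-200), subtract): -68950·a = -844.100 → a = ∂h/∂x = +0.01224
Back-substitute: b = ∂h/∂y = -0.01569.
|∇h| = √(0.01224² + -0.01569²) = 0.0199
Seepage velocity v = K·i/n = 0.47 × 0.0199 / 0.36 = 0.02598 m/day.
t = 500 / 0.02598 = 1.925e+04 days = 52.7 years.

53 years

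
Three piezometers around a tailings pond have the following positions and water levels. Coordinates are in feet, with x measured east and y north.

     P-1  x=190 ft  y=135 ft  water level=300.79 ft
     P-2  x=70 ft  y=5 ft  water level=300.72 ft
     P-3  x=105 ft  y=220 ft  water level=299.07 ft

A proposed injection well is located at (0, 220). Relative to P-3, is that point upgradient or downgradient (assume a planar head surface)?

downgradient

With h = a·x + b·y + c and P-1 as origin, the differences give:
  (-120)·a + (-130)·b = -0.07
  (-85)·a + 85·b = -1.72
Eliminate b (×85 and ×(-130), subtract): -21250·a = -229.550 → a = ∂h/∂x = +0.01080
Back-substitute: b = ∂h/∂y = -0.009433.
Head at (0, 220) = 300.79 + (+0.01080)·(-190) + (-0.009433)·(85) = 297.94 ft.
That is lower than the 299.07 ft at P-3, so the point is downgradient.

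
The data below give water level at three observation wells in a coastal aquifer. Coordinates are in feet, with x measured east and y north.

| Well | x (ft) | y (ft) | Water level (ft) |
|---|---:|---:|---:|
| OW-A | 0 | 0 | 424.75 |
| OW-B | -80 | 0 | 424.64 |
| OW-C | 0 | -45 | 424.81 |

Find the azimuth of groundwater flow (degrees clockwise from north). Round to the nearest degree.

314°

∂h/∂x = (424.64 − 424.75) / (-80 − 0) = +0.001375
∂h/∂y = (424.81 − 424.75) / (-45 − 0) = -0.001333
Flow direction (−∇h) has components (-0.001375 E, +0.001333 N).
Azimuth = atan2(E, N) = atan2(-0.001375, +0.001333) = 314.1° ≈ 314°.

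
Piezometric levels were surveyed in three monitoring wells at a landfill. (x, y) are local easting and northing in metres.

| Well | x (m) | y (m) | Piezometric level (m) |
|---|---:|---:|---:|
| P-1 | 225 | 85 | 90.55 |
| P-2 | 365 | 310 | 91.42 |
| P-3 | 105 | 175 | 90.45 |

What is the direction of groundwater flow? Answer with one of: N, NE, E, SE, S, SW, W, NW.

SW

Three-point gradient (reference P-1): Δ to P-2 = (140, 225, +0.87), Δ to P-3 = (-120, 90, -0.10).
∂h/∂x = +0.002545, ∂h/∂y = +0.002283 (det = 39600).
Flow = −∇h = (-0.002545 east, -0.002283 north), which points southwest.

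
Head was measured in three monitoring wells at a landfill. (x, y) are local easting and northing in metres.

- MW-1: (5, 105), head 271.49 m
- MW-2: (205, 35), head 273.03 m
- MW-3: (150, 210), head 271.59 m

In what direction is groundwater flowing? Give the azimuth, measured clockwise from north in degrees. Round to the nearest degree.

Differences from MW-1: to MW-2 (Δx, Δy, Δh) = (200, -70, +1.54); to MW-3 = (145, 105, +0.10).
Determinant of the coordinate differences = 200·105 − 145·(-70) = 31150.
∂h/∂x = [(+1.54)·105 − (+0.10)·(-70)] / 31150 = +0.005416
∂h/∂y = [200·(+0.10) − 145·(+1.54)] / 31150 = -0.006526
Flow direction (−∇h) has components (-0.005416 E, +0.006526 N).
Azimuth = atan2(E, N) = atan2(-0.005416, +0.006526) = 320.3° ≈ 320°.

320°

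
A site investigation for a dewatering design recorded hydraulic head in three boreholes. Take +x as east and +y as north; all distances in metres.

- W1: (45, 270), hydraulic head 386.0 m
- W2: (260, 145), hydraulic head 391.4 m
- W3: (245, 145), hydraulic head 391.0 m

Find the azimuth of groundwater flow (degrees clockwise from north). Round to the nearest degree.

With h = a·x + b·y + c and W1 as origin, the differences give:
  215·a + (-125)·b = +5.4
  200·a + (-125)·b = +5.0
Eliminate b (×(-125) and ×(-125), subtract): -1875·a = -50.00 → a = ∂h/∂x = +0.02667
Back-substitute: b = ∂h/∂y = +0.002667.
Flow direction (−∇h) has components (-0.02667 E, -0.002667 N).
Azimuth = atan2(E, N) = atan2(-0.02667, -0.002667) = 264.3° ≈ 264°.

264°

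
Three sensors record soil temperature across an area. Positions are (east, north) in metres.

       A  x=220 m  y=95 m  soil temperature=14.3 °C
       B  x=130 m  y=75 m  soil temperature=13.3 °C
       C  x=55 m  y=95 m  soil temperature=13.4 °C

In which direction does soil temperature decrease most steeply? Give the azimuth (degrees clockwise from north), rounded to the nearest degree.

192°

Differences from A: to B (Δx, Δy, Δh) = (-90, -20, -1.0); to C = (-165, 0, -0.9).
Determinant of the coordinate differences = (-90)·0 − (-165)·(-20) = -3300.
∂T/∂x = [(-1.0)·0 − (-0.9)·(-20)] / -3300 = +0.005455
∂T/∂y = [(-90)·(-0.9) − (-165)·(-1.0)] / -3300 = +0.02545
Steepest decrease is along −∇f: components (-0.005455 E, -0.02545 N).
Azimuth = atan2(-0.005455, -0.02545) = 192.1° ≈ 192°.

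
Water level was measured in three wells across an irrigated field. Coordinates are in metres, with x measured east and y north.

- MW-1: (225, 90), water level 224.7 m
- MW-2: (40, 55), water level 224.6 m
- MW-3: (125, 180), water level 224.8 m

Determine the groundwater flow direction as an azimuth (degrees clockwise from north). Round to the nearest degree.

With h = a·x + b·y + c and MW-1 as origin, the differences give:
  (-185)·a + (-35)·b = -0.1
  (-100)·a + 90·b = +0.1
Eliminate b (×90 and ×(-35), subtract): -20150·a = -5.50 → a = ∂h/∂x = +0.0002730
Back-substitute: b = ∂h/∂y = +0.001414.
Flow direction (−∇h) has components (-0.0002730 E, -0.001414 N).
Azimuth = atan2(E, N) = atan2(-0.0002730, -0.001414) = 190.9° ≈ 191°.

191°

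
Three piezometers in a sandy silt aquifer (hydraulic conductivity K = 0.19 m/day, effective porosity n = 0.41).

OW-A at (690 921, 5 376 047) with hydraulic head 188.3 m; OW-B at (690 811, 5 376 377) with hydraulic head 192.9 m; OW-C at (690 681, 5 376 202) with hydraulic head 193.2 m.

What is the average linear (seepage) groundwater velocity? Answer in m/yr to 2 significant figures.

With h = a·x + b·y + c and OW-A as origin, the differences give:
  (-110)·a + 330·b = +4.6
  (-240)·a + 155·b = +4.9
Eliminate b (×155 and ×330, subtract): 62150·a = -904.00 → a = ∂h/∂x = -0.01455
Back-substitute: b = ∂h/∂y = +0.009091.
|∇h| = √(-0.01455² + 0.009091²) = 0.01716
Seepage velocity v = K·i/n = 0.19 × 0.01716 / 0.41 = 0.007952 m/day = 2.904 m/yr.

2.9 m/yr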